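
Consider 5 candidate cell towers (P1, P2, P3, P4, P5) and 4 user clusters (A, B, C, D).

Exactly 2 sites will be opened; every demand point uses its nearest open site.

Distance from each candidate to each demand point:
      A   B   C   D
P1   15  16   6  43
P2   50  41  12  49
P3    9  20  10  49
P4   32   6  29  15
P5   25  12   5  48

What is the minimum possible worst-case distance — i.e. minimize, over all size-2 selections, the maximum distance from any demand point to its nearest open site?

15

Open {P1, P4}.
  Farthest demand point is A at distance 15 (to P1); all others are ≤ 15.
With {P3, P4} the worst case is 15.
With {P4, P5} the worst case is 25.
No size-2 selection achieves below 15.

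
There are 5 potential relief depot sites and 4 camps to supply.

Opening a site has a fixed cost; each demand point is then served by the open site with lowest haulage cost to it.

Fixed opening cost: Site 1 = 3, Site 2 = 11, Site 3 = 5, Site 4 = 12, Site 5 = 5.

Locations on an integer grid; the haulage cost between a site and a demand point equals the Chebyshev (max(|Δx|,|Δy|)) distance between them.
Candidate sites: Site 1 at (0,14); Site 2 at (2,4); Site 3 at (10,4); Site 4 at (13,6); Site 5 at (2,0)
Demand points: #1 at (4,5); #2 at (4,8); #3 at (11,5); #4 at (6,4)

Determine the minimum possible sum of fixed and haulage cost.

22

Open {Site 3}: assign each demand point to its cheapest open site.
  #1→Site 3 6, #2→Site 3 6, #3→Site 3 1, #4→Site 3 4
  haulage cost 17, fixed 5 → total 22.
Compare {Site 1, Site 3}: haulage cost 17 + fixed 8 = 25.
Compare {Site 3, Site 5}: haulage cost 16 + fixed 10 = 26.
Compare {Site 2, Site 3}: haulage cost 11 + fixed 16 = 27.
All other subsets cost ≥ 25. Minimum total cost: 22.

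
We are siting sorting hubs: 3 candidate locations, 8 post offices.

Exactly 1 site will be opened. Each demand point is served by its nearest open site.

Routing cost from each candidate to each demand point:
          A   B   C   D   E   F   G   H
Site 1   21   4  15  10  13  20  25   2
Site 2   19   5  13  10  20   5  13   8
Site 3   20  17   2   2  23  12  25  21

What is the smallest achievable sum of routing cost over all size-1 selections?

Open {Site 2}.
  A→Site 2 19, B→Site 2 5, C→Site 2 13, D→Site 2 10, E→Site 2 20, F→Site 2 5, G→Site 2 13, H→Site 2 8  ⇒ total 93.
Compare {Site 1}: total 110.
Compare {Site 3}: total 122.

93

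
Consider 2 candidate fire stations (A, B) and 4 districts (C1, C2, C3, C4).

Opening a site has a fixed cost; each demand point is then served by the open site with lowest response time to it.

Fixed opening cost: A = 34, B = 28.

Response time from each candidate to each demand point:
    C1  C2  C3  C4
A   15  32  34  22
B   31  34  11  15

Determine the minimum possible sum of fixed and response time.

Open {B}: assign each demand point to its cheapest open site.
  C1→B 31, C2→B 34, C3→B 11, C4→B 15
  response time 91, fixed 28 → total 119.
Compare {A, B}: response time 73 + fixed 62 = 135.
Compare {A}: response time 103 + fixed 34 = 137.

119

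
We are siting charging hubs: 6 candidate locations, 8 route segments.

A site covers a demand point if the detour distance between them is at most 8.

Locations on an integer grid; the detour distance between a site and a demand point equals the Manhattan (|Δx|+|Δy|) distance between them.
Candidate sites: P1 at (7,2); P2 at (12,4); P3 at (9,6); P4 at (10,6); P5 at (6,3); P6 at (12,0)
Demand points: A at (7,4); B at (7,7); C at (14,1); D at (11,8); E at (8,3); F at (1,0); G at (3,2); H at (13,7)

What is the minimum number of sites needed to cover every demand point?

2

Coverage sets (demand points within 8 of each site):
  P1: {A, B, C, E, F, G}
  P2: {A, B, C, D, E, H}
  P3: {A, B, D, E, H}
  P4: {A, B, D, E, H}
  P5: {A, B, E, F, G}
  P6: {C, E, H}
No single site covers all 8 demand points.
But {P1, P2} covers everything, so the minimum is 2.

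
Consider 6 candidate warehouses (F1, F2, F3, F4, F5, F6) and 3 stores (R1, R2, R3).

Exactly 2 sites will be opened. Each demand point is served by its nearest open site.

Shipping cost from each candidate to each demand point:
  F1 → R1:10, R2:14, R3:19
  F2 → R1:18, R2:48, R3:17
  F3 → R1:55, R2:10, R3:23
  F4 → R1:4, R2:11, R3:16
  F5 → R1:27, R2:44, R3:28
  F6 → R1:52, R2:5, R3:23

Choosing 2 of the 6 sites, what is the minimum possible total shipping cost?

Open {F4, F6}.
  R1→F4 4, R2→F6 5, R3→F4 16  ⇒ total 25.
Compare {F3, F4}: total 30.
Compare {F1, F4}: total 31.
No size-2 selection does better; minimum is 25.

25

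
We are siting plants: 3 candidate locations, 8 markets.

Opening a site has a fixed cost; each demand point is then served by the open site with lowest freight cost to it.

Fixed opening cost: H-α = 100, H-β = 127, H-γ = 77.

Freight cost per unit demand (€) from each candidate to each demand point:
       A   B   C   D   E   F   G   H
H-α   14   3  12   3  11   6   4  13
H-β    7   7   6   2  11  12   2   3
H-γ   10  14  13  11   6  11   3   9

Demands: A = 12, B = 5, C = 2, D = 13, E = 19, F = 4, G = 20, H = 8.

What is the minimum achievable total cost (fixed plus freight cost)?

583

Open {H-β, H-γ}: assign each demand point to its cheapest open site.
  A→H-β 12×7=84, B→H-β 5×7=35, C→H-β 2×6=12, D→H-β 13×2=26, E→H-γ 19×6=114, F→H-γ 4×11=44, G→H-β 20×2=40, H→H-β 8×3=24
  freight cost 379, fixed 204 → total 583.
Compare {H-β}: freight cost 478 + fixed 127 = 605.
Compare {H-α, H-β, H-γ}: freight cost 339 + fixed 304 = 643.
Compare {H-α, H-γ}: freight cost 468 + fixed 177 = 645.
All other subsets cost ≥ 605. Minimum total cost: 583.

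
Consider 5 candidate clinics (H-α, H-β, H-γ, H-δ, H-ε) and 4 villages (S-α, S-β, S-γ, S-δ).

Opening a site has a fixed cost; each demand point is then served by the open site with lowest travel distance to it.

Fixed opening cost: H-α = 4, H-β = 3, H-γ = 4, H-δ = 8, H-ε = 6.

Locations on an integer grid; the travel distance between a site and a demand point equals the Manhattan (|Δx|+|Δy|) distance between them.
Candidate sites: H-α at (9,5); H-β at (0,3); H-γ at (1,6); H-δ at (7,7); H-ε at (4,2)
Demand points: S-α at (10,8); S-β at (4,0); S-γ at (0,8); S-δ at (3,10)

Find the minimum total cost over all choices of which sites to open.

Open {H-α, H-γ, H-ε}: assign each demand point to its cheapest open site.
  S-α→H-α 4, S-β→H-ε 2, S-γ→H-γ 3, S-δ→H-γ 6
  travel distance 15, fixed 14 → total 29.
Compare {H-α, H-γ}: travel distance 22 + fixed 8 = 30.
Compare {H-α, H-β, H-γ}: travel distance 20 + fixed 11 = 31.
Compare {H-γ, H-ε}: travel distance 22 + fixed 10 = 32.
All other subsets cost ≥ 30. Minimum total cost: 29.

29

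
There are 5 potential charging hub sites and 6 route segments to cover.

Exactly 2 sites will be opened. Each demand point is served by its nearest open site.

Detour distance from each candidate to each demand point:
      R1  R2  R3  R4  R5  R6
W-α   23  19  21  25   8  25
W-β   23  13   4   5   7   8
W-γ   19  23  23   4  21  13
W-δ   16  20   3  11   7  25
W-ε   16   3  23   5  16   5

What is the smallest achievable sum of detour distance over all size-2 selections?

Open {W-δ, W-ε}.
  R1→W-δ 16, R2→W-ε 3, R3→W-δ 3, R4→W-ε 5, R5→W-δ 7, R6→W-ε 5  ⇒ total 39.
Compare {W-β, W-ε}: total 40.
Compare {W-β, W-δ}: total 52.
No size-2 selection does better; minimum is 39.

39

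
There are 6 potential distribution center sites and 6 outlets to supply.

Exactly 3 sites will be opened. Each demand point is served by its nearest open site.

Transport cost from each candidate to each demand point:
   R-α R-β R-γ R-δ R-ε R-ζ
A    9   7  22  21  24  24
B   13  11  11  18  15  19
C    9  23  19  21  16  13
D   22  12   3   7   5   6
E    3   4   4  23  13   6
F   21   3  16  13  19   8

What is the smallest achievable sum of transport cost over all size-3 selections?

Open {D, E, F}.
  R-α→E 3, R-β→F 3, R-γ→D 3, R-δ→D 7, R-ε→D 5, R-ζ→D 6  ⇒ total 27.
Compare {A, D, E}: total 28.
Compare {B, D, E}: total 28.
No size-3 selection does better; minimum is 27.

27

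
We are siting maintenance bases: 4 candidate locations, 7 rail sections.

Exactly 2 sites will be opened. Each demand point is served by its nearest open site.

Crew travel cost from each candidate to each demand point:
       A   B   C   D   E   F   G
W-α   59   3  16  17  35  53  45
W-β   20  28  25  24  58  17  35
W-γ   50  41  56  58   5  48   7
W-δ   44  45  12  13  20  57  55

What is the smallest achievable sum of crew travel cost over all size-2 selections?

126

Open {W-β, W-γ}.
  A→W-β 20, B→W-β 28, C→W-β 25, D→W-β 24, E→W-γ 5, F→W-β 17, G→W-γ 7  ⇒ total 126.
Compare {W-α, W-β}: total 143.
Compare {W-β, W-δ}: total 145.
No size-2 selection does better; minimum is 126.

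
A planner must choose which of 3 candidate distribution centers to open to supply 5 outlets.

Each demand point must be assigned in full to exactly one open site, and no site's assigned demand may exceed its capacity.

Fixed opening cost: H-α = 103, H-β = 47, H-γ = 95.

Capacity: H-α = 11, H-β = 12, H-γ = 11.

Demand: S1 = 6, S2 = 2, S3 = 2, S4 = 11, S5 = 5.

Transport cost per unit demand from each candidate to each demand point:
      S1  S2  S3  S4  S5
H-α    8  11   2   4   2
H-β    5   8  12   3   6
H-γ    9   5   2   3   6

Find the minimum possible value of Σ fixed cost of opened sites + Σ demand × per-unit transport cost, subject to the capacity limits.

338

Open {H-α, H-β, H-γ}; cheapest assignment that respects the capacities:
  H-α (cap 11, load 7): S3, S5 — cost 2×2 + 5×2 = 14
  H-β (cap 12, load 8): S1, S2 — cost 6×5 + 2×8 = 46
  H-γ (cap 11, load 11): S4 — cost 11×3 = 33
  Shipping 93, fixed 245 → total 338.
  Any other capacity-feasible assignment to {H-α, H-β, H-γ} ships for at least 93.
Total demand is 26 and no other set of sites has combined capacity ≥ 26, so {H-α, H-β, H-γ} is the only feasible choice of open sites. Minimum: 338.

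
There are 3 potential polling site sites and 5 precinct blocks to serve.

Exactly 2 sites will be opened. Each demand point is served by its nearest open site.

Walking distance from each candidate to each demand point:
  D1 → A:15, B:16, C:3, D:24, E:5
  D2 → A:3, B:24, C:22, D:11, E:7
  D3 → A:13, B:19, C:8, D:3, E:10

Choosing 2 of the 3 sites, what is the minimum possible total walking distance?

38

Open {D1, D2}.
  A→D2 3, B→D1 16, C→D1 3, D→D2 11, E→D1 5  ⇒ total 38.
Compare {D1, D3}: total 40.
Compare {D2, D3}: total 40.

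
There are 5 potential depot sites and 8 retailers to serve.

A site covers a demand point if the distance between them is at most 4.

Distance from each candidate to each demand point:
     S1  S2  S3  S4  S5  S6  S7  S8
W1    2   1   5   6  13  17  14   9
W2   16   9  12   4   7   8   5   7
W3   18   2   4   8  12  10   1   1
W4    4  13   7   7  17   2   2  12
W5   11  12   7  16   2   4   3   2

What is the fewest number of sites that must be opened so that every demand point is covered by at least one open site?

4

Coverage sets (demand points within 4 of each site):
  W1: {S1, S2}
  W2: {S4}
  W3: {S2, S3, S7, S8}
  W4: {S1, S6, S7}
  W5: {S5, S6, S7, S8}
No 3 sites suffice: every size-3 union leaves at least one demand point uncovered.
But {W1, W2, W3, W5} covers everything, so the minimum is 4.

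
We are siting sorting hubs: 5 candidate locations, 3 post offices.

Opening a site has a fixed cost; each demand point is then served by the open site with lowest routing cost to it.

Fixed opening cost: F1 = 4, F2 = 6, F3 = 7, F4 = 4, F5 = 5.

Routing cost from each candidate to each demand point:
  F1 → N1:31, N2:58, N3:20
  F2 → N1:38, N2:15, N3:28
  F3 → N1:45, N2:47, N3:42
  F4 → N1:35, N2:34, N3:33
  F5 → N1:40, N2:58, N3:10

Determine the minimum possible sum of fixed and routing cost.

Open {F1, F2, F5}: assign each demand point to its cheapest open site.
  N1→F1 31, N2→F2 15, N3→F5 10
  routing cost 56, fixed 15 → total 71.
Compare {F2, F5}: routing cost 63 + fixed 11 = 74.
Compare {F2, F4, F5}: routing cost 60 + fixed 15 = 75.
Compare {F1, F2, F4, F5}: routing cost 56 + fixed 19 = 75.
All other subsets cost ≥ 74. Minimum total cost: 71.

71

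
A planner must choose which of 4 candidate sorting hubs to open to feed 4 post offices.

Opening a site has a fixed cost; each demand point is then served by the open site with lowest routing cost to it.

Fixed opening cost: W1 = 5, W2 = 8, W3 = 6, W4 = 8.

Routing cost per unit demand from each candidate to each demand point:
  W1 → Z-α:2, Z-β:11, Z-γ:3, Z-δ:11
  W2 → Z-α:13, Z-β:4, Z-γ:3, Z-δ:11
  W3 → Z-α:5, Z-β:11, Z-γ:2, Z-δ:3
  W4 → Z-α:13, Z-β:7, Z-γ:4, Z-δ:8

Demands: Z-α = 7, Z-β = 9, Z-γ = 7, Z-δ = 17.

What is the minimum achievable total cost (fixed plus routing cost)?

Open {W1, W2, W3}: assign each demand point to its cheapest open site.
  Z-α→W1 7×2=14, Z-β→W2 9×4=36, Z-γ→W3 7×2=14, Z-δ→W3 17×3=51
  routing cost 115, fixed 19 → total 134.
Compare {W1, W2, W3, W4}: routing cost 115 + fixed 27 = 142.
Compare {W2, W3}: routing cost 136 + fixed 14 = 150.
Compare {W2, W3, W4}: routing cost 136 + fixed 22 = 158.
All other subsets cost ≥ 142. Minimum total cost: 134.

134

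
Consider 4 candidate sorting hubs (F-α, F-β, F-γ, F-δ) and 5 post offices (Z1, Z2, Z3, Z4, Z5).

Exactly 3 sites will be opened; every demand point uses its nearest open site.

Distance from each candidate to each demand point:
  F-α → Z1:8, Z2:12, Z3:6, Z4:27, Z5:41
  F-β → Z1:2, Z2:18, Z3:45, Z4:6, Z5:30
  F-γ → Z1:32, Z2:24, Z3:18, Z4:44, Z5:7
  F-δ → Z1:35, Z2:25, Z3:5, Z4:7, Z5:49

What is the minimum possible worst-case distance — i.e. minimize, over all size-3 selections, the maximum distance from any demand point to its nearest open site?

12

Open {F-α, F-β, F-γ}.
  Farthest demand point is Z2 at distance 12 (to F-α); all others are ≤ 12.
With {F-α, F-γ, F-δ} the worst case is 12.
With {F-β, F-γ, F-δ} the worst case is 18.
No size-3 selection achieves below 12.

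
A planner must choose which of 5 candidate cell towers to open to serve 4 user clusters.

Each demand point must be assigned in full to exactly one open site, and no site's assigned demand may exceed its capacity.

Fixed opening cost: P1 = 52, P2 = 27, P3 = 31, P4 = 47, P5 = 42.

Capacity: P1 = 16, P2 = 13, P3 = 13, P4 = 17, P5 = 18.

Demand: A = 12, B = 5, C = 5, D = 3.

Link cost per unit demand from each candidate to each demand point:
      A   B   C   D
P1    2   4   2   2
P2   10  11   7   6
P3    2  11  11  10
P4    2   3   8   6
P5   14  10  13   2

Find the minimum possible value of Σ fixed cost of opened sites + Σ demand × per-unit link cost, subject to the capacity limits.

Open {P1, P3}; cheapest assignment that respects the capacities:
  P1 (cap 16, load 13): B, C, D — cost 5×4 + 5×2 + 3×2 = 36
  P3 (cap 13, load 12): A — cost 12×2 = 24
  Shipping 60, fixed 83 → total 143.
  Any other capacity-feasible assignment to {P1, P3} ships for at least 60.
Compare {P1, P4}: its best feasible assignment gives total 154.
Compare {P2, P4}: its best feasible assignment gives total 166.
Every other set of open sites that can feasibly serve all demand totals ≥ 154 even under its best assignment. Minimum: 143.

143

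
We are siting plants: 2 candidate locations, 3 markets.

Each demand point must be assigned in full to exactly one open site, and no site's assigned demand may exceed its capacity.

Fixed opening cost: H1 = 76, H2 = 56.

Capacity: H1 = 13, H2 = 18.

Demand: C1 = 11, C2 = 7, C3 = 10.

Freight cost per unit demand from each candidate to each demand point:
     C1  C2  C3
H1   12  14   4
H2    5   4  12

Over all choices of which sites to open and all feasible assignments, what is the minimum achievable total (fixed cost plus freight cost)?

Open {H1, H2}; cheapest assignment that respects the capacities:
  H1 (cap 13, load 10): C3 — cost 10×4 = 40
  H2 (cap 18, load 18): C1, C2 — cost 11×5 + 7×4 = 83
  Shipping 123, fixed 132 → total 255.
  Any other capacity-feasible assignment to {H1, H2} ships for at least 123.
Total demand is 28 and no other set of sites has combined capacity ≥ 28, so {H1, H2} is the only feasible choice of open sites. Minimum: 255.

255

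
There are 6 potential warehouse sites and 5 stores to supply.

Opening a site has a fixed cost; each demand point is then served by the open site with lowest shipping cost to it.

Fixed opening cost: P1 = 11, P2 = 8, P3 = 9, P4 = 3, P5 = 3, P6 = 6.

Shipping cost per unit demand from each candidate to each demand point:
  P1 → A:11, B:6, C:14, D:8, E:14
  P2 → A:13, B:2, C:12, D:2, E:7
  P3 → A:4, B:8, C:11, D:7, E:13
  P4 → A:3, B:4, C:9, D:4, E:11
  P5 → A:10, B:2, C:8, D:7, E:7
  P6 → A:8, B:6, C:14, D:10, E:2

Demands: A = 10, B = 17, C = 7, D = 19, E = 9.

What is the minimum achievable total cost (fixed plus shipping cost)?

Open {P2, P4, P5, P6}: assign each demand point to its cheapest open site.
  A→P4 10×3=30, B→P2 17×2=34, C→P5 7×8=56, D→P2 19×2=38, E→P6 9×2=18
  shipping cost 176, fixed 20 → total 196.
Compare {P2, P4, P6}: shipping cost 183 + fixed 17 = 200.
Compare {P2, P3, P4, P5, P6}: shipping cost 176 + fixed 29 = 205.
Compare {P1, P2, P4, P5, P6}: shipping cost 176 + fixed 31 = 207.
All other subsets cost ≥ 200. Minimum total cost: 196.

196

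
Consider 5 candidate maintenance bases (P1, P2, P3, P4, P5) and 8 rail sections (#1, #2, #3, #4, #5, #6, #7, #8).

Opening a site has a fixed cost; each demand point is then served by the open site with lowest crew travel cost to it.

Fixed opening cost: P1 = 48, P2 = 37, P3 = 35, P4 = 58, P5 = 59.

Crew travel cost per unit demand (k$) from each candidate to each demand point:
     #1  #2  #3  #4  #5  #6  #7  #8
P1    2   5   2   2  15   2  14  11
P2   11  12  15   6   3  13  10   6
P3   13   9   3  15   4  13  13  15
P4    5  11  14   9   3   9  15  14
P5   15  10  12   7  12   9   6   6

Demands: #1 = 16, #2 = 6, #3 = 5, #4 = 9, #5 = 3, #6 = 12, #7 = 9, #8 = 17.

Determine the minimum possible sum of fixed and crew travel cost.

400

Open {P1, P2}: assign each demand point to its cheapest open site.
  #1→P1 16×2=32, #2→P1 6×5=30, #3→P1 5×2=10, #4→P1 9×2=18, #5→P2 3×3=9, #6→P1 12×2=24, #7→P2 9×10=90, #8→P2 17×6=102
  crew travel cost 315, fixed 85 → total 400.
Compare {P1, P5}: crew travel cost 306 + fixed 107 = 413.
Compare {P1, P2, P5}: crew travel cost 279 + fixed 144 = 423.
Compare {P1, P3, P5}: crew travel cost 282 + fixed 142 = 424.
All other subsets cost ≥ 413. Minimum total cost: 400.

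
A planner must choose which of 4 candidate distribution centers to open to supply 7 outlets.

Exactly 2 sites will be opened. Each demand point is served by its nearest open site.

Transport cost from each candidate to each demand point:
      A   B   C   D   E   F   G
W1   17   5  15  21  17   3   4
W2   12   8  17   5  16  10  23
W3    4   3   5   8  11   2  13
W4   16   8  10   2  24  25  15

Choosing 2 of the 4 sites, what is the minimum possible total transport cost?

37

Open {W1, W3}.
  A→W3 4, B→W3 3, C→W3 5, D→W3 8, E→W3 11, F→W3 2, G→W1 4  ⇒ total 37.
Compare {W3, W4}: total 40.
Compare {W2, W3}: total 43.
No size-2 selection does better; minimum is 37.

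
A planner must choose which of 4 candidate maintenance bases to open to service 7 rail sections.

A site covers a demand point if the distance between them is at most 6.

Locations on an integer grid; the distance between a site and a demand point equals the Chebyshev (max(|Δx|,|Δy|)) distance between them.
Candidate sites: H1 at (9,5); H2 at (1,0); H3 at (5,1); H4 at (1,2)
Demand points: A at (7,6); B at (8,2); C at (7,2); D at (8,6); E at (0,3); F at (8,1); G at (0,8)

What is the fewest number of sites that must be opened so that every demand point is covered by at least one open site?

2

Coverage sets (demand points within 6 of each site):
  H1: {A, B, C, D, F}
  H2: {A, C, E}
  H3: {A, B, C, D, E, F}
  H4: {A, C, E, G}
No single site covers all 7 demand points.
But {H1, H4} covers everything, so the minimum is 2.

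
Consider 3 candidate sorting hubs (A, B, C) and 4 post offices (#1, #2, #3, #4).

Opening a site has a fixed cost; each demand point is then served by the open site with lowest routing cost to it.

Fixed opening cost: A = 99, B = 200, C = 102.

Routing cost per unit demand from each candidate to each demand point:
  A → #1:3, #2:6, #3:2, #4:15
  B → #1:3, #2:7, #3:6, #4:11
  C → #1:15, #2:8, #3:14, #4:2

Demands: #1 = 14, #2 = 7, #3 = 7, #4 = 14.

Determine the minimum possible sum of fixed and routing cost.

Open {A, C}: assign each demand point to its cheapest open site.
  #1→A 14×3=42, #2→A 7×6=42, #3→A 7×2=14, #4→C 14×2=28
  routing cost 126, fixed 201 → total 327.
Compare {A}: routing cost 308 + fixed 99 = 407.
Compare {B, C}: routing cost 161 + fixed 302 = 463.
Compare {B}: routing cost 287 + fixed 200 = 487.
All other subsets cost ≥ 407. Minimum total cost: 327.

327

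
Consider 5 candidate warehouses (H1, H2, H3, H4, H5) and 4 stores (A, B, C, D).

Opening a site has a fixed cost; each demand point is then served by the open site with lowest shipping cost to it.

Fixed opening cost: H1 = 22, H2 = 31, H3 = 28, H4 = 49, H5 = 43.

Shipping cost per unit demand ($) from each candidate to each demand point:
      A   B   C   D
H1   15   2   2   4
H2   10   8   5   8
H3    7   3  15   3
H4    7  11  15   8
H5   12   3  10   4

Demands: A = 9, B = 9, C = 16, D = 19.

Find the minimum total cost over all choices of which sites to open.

Open {H1, H3}: assign each demand point to its cheapest open site.
  A→H3 9×7=63, B→H1 9×2=18, C→H1 16×2=32, D→H3 19×3=57
  shipping cost 170, fixed 50 → total 220.
Compare {H1, H2, H3}: shipping cost 170 + fixed 81 = 251.
Compare {H1, H4}: shipping cost 189 + fixed 71 = 260.
Compare {H1, H3, H5}: shipping cost 170 + fixed 93 = 263.
All other subsets cost ≥ 251. Minimum total cost: 220.

220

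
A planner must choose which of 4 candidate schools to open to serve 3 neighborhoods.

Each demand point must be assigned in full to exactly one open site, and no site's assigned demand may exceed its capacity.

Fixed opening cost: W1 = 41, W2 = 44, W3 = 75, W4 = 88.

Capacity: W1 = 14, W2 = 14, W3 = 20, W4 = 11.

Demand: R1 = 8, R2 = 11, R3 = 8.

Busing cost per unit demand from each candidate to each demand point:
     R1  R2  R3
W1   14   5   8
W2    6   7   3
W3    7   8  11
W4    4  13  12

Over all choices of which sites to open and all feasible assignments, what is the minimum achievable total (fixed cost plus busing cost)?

Open {W1, W2, W4}; cheapest assignment that respects the capacities:
  W1 (cap 14, load 11): R2 — cost 11×5 = 55
  W2 (cap 14, load 8): R3 — cost 8×3 = 24
  W4 (cap 11, load 8): R1 — cost 8×4 = 32
  Shipping 111, fixed 173 → total 284.
  Any other capacity-feasible assignment to {W1, W2, W4} ships for at least 111.
Compare {W2, W3}: its best feasible assignment gives total 287.
Compare {W1, W2, W3}: its best feasible assignment gives total 295.
Every other set of open sites that can feasibly serve all demand totals ≥ 287 even under its best assignment. Minimum: 284.

284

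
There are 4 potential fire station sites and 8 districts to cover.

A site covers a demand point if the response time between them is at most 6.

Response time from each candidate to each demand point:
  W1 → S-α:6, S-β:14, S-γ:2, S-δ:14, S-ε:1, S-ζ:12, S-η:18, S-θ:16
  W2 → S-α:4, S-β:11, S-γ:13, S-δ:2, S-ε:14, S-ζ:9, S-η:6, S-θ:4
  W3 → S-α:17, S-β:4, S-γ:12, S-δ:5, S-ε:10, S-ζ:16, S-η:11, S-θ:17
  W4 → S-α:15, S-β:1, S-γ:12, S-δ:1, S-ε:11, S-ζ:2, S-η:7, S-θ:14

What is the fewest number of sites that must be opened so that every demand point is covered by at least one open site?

Coverage sets (demand points within 6 of each site):
  W1: {S-α, S-γ, S-ε}
  W2: {S-α, S-δ, S-η, S-θ}
  W3: {S-β, S-δ}
  W4: {S-β, S-δ, S-ζ}
No 2 sites suffice: every size-2 union leaves at least one demand point uncovered.
But {W1, W2, W4} covers everything, so the minimum is 3.

3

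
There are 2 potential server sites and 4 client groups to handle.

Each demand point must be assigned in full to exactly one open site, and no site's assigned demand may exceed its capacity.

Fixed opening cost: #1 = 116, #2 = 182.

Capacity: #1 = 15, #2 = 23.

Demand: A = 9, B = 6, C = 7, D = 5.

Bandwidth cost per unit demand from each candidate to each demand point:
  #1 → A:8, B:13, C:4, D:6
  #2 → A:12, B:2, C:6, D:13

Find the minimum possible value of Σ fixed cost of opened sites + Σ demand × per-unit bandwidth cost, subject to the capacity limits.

454

Open {#1, #2}; cheapest assignment that respects the capacities:
  #1 (cap 15, load 14): A, D — cost 9×8 + 5×6 = 102
  #2 (cap 23, load 13): B, C — cost 6×2 + 7×6 = 54
  Shipping 156, fixed 298 → total 454.
  Any other capacity-feasible assignment to {#1, #2} ships for at least 156.
Total demand is 27 and no other set of sites has combined capacity ≥ 27, so {#1, #2} is the only feasible choice of open sites. Minimum: 454.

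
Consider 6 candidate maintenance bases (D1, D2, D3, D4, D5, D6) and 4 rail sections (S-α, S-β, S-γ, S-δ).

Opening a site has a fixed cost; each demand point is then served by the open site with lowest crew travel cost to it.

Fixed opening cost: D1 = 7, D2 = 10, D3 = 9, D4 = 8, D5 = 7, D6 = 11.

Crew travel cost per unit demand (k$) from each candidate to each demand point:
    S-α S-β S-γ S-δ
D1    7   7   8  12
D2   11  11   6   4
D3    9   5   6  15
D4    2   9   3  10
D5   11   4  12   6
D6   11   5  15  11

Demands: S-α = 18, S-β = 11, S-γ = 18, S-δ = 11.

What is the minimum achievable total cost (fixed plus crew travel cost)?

Open {D2, D4, D5}: assign each demand point to its cheapest open site.
  S-α→D4 18×2=36, S-β→D5 11×4=44, S-γ→D4 18×3=54, S-δ→D2 11×4=44
  crew travel cost 178, fixed 25 → total 203.
Compare {D1, D2, D4, D5}: crew travel cost 178 + fixed 32 = 210.
Compare {D2, D3, D4, D5}: crew travel cost 178 + fixed 34 = 212.
Compare {D2, D4, D5, D6}: crew travel cost 178 + fixed 36 = 214.
All other subsets cost ≥ 210. Minimum total cost: 203.

203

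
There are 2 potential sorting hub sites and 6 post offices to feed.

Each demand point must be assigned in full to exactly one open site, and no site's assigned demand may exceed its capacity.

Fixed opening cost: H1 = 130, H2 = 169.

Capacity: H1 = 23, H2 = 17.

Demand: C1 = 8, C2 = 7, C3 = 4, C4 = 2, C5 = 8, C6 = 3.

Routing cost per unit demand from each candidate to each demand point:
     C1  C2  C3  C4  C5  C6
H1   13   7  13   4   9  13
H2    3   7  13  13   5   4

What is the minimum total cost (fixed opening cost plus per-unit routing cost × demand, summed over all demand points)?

Open {H1, H2}; cheapest assignment that respects the capacities:
  H1 (cap 23, load 16): C2, C3, C4, C6 — cost 7×7 + 4×13 + 2×4 + 3×13 = 148
  H2 (cap 17, load 16): C1, C5 — cost 8×3 + 8×5 = 64
  Shipping 212, fixed 299 → total 511.
  Any other capacity-feasible assignment to {H1, H2} ships for at least 212.
Total demand is 32 and no other set of sites has combined capacity ≥ 32, so {H1, H2} is the only feasible choice of open sites. Minimum: 511.

511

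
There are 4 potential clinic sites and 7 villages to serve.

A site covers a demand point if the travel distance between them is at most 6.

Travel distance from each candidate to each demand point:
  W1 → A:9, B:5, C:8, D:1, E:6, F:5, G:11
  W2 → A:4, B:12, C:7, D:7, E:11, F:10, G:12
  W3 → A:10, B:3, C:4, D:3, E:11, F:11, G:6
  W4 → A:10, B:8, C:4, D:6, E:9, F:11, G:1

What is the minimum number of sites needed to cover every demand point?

Coverage sets (demand points within 6 of each site):
  W1: {B, D, E, F}
  W2: {A}
  W3: {B, C, D, G}
  W4: {C, D, G}
No 2 sites suffice: every size-2 union leaves at least one demand point uncovered.
But {W1, W2, W3} covers everything, so the minimum is 3.

3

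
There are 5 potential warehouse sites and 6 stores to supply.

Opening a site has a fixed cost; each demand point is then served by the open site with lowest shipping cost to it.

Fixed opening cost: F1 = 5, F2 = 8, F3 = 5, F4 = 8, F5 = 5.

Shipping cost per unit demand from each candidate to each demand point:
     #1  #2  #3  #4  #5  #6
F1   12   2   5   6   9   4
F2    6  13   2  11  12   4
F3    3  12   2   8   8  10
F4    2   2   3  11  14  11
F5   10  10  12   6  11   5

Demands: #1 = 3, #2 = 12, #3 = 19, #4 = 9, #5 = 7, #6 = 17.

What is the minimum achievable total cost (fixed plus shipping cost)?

259

Open {F1, F3}: assign each demand point to its cheapest open site.
  #1→F3 3×3=9, #2→F1 12×2=24, #3→F3 19×2=38, #4→F1 9×6=54, #5→F3 7×8=56, #6→F1 17×4=68
  shipping cost 249, fixed 10 → total 259.
Compare {F1, F3, F4}: shipping cost 246 + fixed 18 = 264.
Compare {F1, F3, F5}: shipping cost 249 + fixed 15 = 264.
Compare {F1, F2, F3}: shipping cost 249 + fixed 18 = 267.
All other subsets cost ≥ 264. Minimum total cost: 259.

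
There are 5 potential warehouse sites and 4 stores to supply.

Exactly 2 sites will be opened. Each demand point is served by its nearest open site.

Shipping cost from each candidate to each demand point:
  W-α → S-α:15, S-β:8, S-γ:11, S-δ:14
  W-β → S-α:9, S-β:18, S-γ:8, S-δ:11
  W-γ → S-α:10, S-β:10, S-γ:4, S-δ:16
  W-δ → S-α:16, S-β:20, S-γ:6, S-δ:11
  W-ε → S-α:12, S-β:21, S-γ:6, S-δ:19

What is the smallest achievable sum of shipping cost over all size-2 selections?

34

Open {W-β, W-γ}.
  S-α→W-β 9, S-β→W-γ 10, S-γ→W-γ 4, S-δ→W-β 11  ⇒ total 34.
Compare {W-γ, W-δ}: total 35.
Compare {W-α, W-β}: total 36.
No size-2 selection does better; minimum is 34.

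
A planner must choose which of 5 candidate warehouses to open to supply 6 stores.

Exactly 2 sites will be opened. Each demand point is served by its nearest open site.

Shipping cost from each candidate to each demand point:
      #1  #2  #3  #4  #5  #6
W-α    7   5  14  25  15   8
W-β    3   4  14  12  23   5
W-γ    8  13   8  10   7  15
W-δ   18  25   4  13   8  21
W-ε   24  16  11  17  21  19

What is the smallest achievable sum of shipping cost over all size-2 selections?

Open {W-β, W-δ}.
  #1→W-β 3, #2→W-β 4, #3→W-δ 4, #4→W-β 12, #5→W-δ 8, #6→W-β 5  ⇒ total 36.
Compare {W-β, W-γ}: total 37.
Compare {W-α, W-γ}: total 45.
No size-2 selection does better; minimum is 36.

36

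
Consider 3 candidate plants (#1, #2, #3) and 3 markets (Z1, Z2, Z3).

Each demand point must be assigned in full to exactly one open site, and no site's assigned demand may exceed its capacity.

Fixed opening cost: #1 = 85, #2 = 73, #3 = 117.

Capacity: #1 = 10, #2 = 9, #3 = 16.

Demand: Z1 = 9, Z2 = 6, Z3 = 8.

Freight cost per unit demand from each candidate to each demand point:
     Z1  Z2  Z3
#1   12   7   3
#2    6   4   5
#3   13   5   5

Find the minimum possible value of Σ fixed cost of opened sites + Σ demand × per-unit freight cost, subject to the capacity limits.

314

Open {#2, #3}; cheapest assignment that respects the capacities:
  #2 (cap 9, load 9): Z1 — cost 9×6 = 54
  #3 (cap 16, load 14): Z2, Z3 — cost 6×5 + 8×5 = 70
  Shipping 124, fixed 190 → total 314.
  Any other capacity-feasible assignment to {#2, #3} ships for at least 124.
Compare {#1, #3}: its best feasible assignment gives total 373.
Compare {#1, #2, #3}: its best feasible assignment gives total 383.
Every other set of open sites that can feasibly serve all demand totals ≥ 373 even under its best assignment. Minimum: 314.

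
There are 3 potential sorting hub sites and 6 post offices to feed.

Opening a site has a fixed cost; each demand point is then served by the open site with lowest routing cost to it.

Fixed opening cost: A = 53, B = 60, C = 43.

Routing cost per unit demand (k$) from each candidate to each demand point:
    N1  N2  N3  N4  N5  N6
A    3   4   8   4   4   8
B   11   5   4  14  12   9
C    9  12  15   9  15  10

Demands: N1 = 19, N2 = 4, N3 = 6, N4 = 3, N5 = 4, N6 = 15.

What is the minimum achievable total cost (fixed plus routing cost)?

322

Open {A}: assign each demand point to its cheapest open site.
  N1→A 19×3=57, N2→A 4×4=16, N3→A 6×8=48, N4→A 3×4=12, N5→A 4×4=16, N6→A 15×8=120
  routing cost 269, fixed 53 → total 322.
Compare {A, B}: routing cost 245 + fixed 113 = 358.
Compare {A, C}: routing cost 269 + fixed 96 = 365.
Compare {A, B, C}: routing cost 245 + fixed 156 = 401.
All other subsets cost ≥ 358. Minimum total cost: 322.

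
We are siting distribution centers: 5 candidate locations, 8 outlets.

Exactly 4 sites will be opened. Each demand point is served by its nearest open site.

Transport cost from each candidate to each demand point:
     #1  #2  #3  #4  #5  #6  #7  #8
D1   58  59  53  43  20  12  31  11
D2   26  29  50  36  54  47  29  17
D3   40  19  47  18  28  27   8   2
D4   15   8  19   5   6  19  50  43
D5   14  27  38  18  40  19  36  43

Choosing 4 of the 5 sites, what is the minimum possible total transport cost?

Open {D1, D3, D4, D5}.
  #1→D5 14, #2→D4 8, #3→D4 19, #4→D4 5, #5→D4 6, #6→D1 12, #7→D3 8, #8→D3 2  ⇒ total 74.
Compare {D1, D2, D3, D4}: total 75.
Compare {D2, D3, D4, D5}: total 81.
No size-4 selection does better; minimum is 74.

74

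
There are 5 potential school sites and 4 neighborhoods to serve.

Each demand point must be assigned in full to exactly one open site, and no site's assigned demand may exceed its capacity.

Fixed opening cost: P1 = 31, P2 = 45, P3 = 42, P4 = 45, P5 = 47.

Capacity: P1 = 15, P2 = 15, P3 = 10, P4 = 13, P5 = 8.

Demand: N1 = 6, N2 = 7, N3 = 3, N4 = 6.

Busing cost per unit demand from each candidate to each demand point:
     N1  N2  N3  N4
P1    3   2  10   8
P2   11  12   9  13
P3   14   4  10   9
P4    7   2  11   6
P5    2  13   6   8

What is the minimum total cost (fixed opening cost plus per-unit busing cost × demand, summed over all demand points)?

174

Open {P1, P4}; cheapest assignment that respects the capacities:
  P1 (cap 15, load 9): N1, N3 — cost 6×3 + 3×10 = 48
  P4 (cap 13, load 13): N2, N4 — cost 7×2 + 6×6 = 50
  Shipping 98, fixed 76 → total 174.
  Any other capacity-feasible assignment to {P1, P4} ships for at least 98.
Compare {P1, P3}: its best feasible assignment gives total 189.
Compare {P1, P4, P5}: its best feasible assignment gives total 209.
Every other set of open sites that can feasibly serve all demand totals ≥ 189 even under its best assignment. Minimum: 174.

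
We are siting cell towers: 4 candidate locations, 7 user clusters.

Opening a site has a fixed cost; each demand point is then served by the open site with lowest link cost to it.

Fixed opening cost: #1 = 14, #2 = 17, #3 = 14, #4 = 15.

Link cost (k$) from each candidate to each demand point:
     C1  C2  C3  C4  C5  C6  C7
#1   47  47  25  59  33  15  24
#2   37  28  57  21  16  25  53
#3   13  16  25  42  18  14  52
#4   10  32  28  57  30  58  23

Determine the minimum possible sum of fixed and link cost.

Open {#2, #3, #4}: assign each demand point to its cheapest open site.
  C1→#4 10, C2→#3 16, C3→#3 25, C4→#2 21, C5→#2 16, C6→#3 14, C7→#4 23
  link cost 125, fixed 46 → total 171.
Compare {#1, #2, #3}: link cost 129 + fixed 45 = 174.
Compare {#3, #4}: link cost 148 + fixed 29 = 177.
Compare {#1, #3}: link cost 152 + fixed 28 = 180.
All other subsets cost ≥ 174. Minimum total cost: 171.

171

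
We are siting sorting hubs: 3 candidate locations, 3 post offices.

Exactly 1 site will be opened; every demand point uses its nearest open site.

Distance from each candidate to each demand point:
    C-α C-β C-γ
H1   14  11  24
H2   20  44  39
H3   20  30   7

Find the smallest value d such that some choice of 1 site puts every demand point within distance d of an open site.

Open {H1}.
  Farthest demand point is C-γ at distance 24 (to H1); all others are ≤ 24.
With {H3} the worst case is 30.
With {H2} the worst case is 44.
No size-1 selection achieves below 24.

24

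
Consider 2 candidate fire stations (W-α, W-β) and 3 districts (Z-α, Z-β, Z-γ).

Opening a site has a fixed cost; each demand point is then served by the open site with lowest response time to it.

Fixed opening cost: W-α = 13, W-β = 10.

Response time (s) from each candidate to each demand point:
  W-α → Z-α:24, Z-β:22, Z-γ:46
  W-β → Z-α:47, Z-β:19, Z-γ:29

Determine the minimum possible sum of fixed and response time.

Open {W-α, W-β}: assign each demand point to its cheapest open site.
  Z-α→W-α 24, Z-β→W-β 19, Z-γ→W-β 29
  response time 72, fixed 23 → total 95.
Compare {W-α}: response time 92 + fixed 13 = 105.
Compare {W-β}: response time 95 + fixed 10 = 105.

95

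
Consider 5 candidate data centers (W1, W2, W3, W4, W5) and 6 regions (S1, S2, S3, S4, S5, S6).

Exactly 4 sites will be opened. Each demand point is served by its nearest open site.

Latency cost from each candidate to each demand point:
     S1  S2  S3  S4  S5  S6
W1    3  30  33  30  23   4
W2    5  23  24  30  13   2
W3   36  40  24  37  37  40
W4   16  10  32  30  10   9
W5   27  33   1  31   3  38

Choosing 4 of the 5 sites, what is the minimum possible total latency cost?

49

Open {W1, W2, W4, W5}.
  S1→W1 3, S2→W4 10, S3→W5 1, S4→W1 30, S5→W5 3, S6→W2 2  ⇒ total 49.
Compare {W1, W3, W4, W5}: total 51.
Compare {W2, W3, W4, W5}: total 51.
No size-4 selection does better; minimum is 49.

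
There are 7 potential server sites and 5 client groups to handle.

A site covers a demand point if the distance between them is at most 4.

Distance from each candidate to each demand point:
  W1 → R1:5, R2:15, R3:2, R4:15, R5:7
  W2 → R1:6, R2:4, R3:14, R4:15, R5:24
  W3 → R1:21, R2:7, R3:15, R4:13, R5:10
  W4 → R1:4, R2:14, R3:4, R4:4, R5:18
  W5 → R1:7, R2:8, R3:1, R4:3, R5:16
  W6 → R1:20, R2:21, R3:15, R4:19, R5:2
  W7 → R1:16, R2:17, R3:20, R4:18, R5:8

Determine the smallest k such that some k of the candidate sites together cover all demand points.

Coverage sets (demand points within 4 of each site):
  W1: {R3}
  W2: {R2}
  W3: {}
  W4: {R1, R3, R4}
  W5: {R3, R4}
  W6: {R5}
  W7: {}
No 2 sites suffice: every size-2 union leaves at least one demand point uncovered.
But {W2, W4, W6} covers everything, so the minimum is 3.

3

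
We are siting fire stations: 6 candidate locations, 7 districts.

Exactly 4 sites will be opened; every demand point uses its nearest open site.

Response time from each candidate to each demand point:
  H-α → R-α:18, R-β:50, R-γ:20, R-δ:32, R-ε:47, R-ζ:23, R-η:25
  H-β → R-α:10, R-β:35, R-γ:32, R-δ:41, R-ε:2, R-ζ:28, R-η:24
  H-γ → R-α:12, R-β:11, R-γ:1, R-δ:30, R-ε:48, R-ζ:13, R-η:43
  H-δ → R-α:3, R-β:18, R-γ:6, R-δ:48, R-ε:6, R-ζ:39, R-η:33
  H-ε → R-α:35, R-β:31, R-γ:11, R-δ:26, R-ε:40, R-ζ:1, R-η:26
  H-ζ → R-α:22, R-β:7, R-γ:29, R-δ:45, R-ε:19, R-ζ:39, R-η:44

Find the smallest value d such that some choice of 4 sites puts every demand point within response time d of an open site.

26

Open {H-α, H-β, H-γ, H-ε}.
  Farthest demand point is R-δ at response time 26 (to H-ε); all others are ≤ 26.
With {H-α, H-β, H-δ, H-ε} the worst case is 26.
With {H-α, H-β, H-ε, H-ζ} the worst case is 26.
No size-4 selection achieves below 26.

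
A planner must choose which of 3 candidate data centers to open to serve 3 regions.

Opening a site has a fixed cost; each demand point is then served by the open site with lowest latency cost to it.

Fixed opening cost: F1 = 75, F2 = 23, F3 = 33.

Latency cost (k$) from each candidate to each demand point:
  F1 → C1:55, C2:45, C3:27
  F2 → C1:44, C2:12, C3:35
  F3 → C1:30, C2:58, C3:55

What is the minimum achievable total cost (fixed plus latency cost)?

114

Open {F2}: assign each demand point to its cheapest open site.
  C1→F2 44, C2→F2 12, C3→F2 35
  latency cost 91, fixed 23 → total 114.
Compare {F2, F3}: latency cost 77 + fixed 56 = 133.
Compare {F3}: latency cost 143 + fixed 33 = 176.
Compare {F1, F2}: latency cost 83 + fixed 98 = 181.
All other subsets cost ≥ 133. Minimum total cost: 114.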